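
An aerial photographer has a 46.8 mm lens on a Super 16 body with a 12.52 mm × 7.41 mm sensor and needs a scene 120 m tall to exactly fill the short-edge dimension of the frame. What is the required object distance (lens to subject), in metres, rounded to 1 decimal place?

W: 120 m = 120000 mm.
Magnification m = h/W = dᵢ/dₒ; combined with 1/f = 1/dₒ + 1/dᵢ this gives dₒ = f·(1 + W/h).
dₒ = 46.8 mm × (1 + 120000/7.41) = 46.8 × 16195.3320 ≈ 757941.537 mm = 757.942 m.

757.9 m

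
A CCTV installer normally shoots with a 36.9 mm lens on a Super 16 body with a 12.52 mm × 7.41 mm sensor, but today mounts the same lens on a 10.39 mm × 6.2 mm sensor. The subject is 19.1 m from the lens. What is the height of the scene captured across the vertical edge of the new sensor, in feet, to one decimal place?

10.5 ft

The focal length stays 36.9 mm; the relevant sensor dimension is now h = 6.2 mm. Object distance dₒ = 19.1 m = 19100 mm.
Thin-lens field height W = h·(dₒ − f)/f = 6.2 × (19100 − 36.9)/36.9 ≈ 3203.014 mm = 3203.014/304.8 ft = 10.5086 ft.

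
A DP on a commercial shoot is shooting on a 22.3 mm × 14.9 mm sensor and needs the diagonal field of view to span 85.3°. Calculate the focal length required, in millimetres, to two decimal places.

14.56 mm

Sensor diagonal = √(22.3² + 14.9²) = √719.3000 ≈ 26.8198 mm.
From α = 2·arctan(d/2f) we get f = d / (2·tan(α/2)).
With d = 26.8198 mm and α/2 = 42.65°, tan(α/2) ≈ 0.92116, so f ≈ 26.8198 / 1.84232 ≈ 14.5576 mm.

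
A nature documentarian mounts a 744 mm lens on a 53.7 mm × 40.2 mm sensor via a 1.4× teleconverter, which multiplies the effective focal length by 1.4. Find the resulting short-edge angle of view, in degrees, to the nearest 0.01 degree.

2.21°

Effective focal length f = 744 × 1.4 = 1041.6 mm.
α = 2·arctan(40.2 / (2 × 1041.6)) = 2·arctan(0.01930) ≈ 2.2110°.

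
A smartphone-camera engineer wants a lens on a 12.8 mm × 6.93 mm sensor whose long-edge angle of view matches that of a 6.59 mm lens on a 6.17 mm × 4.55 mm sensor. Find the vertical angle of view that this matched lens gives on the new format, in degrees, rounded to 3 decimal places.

28.444°

Equal long-edge AOV ⇒ f₂ = f₁ · 12.8/6.17 = 6.59 × 2.07455 ≈ 13.6713 mm.
Vertical AOV on the new format = 2·arctan(6.93 / (2 × 13.6713)) = 2·arctan(0.25345) ≈ 28.4443°.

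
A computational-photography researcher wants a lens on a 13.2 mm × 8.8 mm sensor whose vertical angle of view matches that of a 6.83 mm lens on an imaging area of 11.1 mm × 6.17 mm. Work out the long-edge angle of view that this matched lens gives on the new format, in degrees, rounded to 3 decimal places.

68.237°

Equal vertical AOV ⇒ f₂ = f₁ · 8.8/6.17 = 6.83 × 1.42626 ≈ 9.7413 mm.
Long-edge AOV on the new format = 2·arctan(13.2 / (2 × 9.7413)) = 2·arctan(0.67753) ≈ 68.2373°.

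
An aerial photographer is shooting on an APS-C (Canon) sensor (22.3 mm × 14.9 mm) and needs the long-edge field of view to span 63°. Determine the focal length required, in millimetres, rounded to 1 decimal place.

18.2 mm

From α = 2·arctan(w/2f) we get f = w / (2·tan(α/2)).
With w = 22.3 mm and α/2 = 31.5°, tan(α/2) ≈ 0.61280, so f ≈ 22.3 / 1.22560 ≈ 18.1951 mm.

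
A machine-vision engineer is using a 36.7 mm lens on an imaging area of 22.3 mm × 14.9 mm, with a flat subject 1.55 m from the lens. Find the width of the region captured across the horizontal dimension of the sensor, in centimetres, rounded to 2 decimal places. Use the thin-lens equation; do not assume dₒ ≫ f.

dₒ: 1.55 m = 1550 mm.
Similar triangles through the lens centre give W/dₒ = w/dᵢ; with 1/f = 1/dₒ + 1/dᵢ this gives W = w·(dₒ − f)/f.
W = 22.3 mm × (1550 − 36.7) / 36.7 = 22.3 × 41.2343 ≈ 919.526 mm = 91.9526 cm.

91.95 cm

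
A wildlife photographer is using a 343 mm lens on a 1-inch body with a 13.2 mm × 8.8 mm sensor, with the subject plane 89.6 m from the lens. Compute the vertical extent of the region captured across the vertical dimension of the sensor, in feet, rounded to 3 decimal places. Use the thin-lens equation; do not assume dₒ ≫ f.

7.513 ft

dₒ: 89.6 m = 89600 mm.
Similar triangles through the lens centre give W/dₒ = h/dᵢ; with 1/f = 1/dₒ + 1/dᵢ this gives W = h·(dₒ − f)/f.
W = 8.8 mm × (89600 − 343) / 343 = 8.8 × 260.2245 ≈ 2289.976 mm = 2289.976/304.8 ft = 7.51304 ft.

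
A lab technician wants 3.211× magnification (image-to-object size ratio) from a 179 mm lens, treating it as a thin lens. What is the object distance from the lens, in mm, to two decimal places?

234.75 mm

With m = dᵢ/dₒ and 1/f = 1/dₒ + 1/dᵢ, substituting dᵢ = m·dₒ gives 1/f = (1 + 1/m)/dₒ, hence dₒ = f·(1 + 1/m).
dₒ = 179 × (1 + 1/3.211) = 179 × 1.31143 ≈ 234.746 mm.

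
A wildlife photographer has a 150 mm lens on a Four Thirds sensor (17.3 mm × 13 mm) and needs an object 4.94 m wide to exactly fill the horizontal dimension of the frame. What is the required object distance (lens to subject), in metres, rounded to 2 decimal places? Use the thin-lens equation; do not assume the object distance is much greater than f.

W: 4.94 m = 4940 mm.
Magnification m = w/W = dᵢ/dₒ; combined with 1/f = 1/dₒ + 1/dᵢ this gives dₒ = f·(1 + W/w).
dₒ = 150 mm × (1 + 4940/17.3) = 150 × 286.5491 ≈ 42982.370 mm = 42.9824 m.

42.98 m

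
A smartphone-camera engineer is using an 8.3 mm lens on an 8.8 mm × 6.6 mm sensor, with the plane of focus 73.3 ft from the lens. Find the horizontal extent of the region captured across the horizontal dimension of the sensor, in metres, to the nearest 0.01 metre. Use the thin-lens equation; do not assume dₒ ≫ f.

23.68 m

dₒ: 73.3 ft × 304.8 mm/ft = 22341.84 mm.
Similar triangles through the lens centre give W/dₒ = w/dᵢ; with 1/f = 1/dₒ + 1/dᵢ this gives W = w·(dₒ − f)/f.
W = 8.8 mm × (22341.8 − 8.3) / 8.3 = 8.8 × 2690.7879 ≈ 23678.933 mm = 23.6789 m.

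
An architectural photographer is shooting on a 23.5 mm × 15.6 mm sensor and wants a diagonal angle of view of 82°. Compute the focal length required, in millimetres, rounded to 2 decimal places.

Sensor diagonal = √(23.5² + 15.6²) = √795.6100 ≈ 28.2066 mm.
From α = 2·arctan(d/2f) we get f = d / (2·tan(α/2)).
With d = 28.2066 mm and α/2 = 41°, tan(α/2) ≈ 0.86929, so f ≈ 28.2066 / 1.73857 ≈ 16.2240 mm.

16.22 mm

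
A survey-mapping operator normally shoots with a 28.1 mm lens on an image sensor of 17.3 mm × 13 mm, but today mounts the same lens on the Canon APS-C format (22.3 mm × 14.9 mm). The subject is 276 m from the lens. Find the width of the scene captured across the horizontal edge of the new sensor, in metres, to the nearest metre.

219 m

The focal length stays 28.1 mm; the relevant sensor dimension is now w = 22.3 mm. Object distance dₒ = 276 m = 276000 mm.
Thin-lens field width W = w·(dₒ − f)/f = 22.3 × (276000 − 28.1)/28.1 ≈ 219009.728 mm = 219.01 m.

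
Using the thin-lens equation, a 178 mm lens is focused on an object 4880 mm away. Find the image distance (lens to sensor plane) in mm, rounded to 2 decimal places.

184.74 mm

1/dᵢ = 1/f − 1/dₒ = 1/178 − 1/4880 = 0.0054131 mm⁻¹.
dᵢ = 1/0.0054131 ≈ 184.7384 mm.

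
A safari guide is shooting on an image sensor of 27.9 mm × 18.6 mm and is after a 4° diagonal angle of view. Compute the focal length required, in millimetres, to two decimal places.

Sensor diagonal = √(27.9² + 18.6²) = √1124.3700 ≈ 33.5316 mm.
From α = 2·arctan(d/2f) we get f = d / (2·tan(α/2)).
With d = 33.5316 mm and α/2 = 2°, tan(α/2) ≈ 0.03492, so f ≈ 33.5316 / 0.06984 ≈ 480.1101 mm.

480.11 mm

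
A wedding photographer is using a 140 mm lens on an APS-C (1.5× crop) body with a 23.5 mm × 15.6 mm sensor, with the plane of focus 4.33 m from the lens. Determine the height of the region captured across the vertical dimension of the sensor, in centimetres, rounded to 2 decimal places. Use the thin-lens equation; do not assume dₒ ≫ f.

dₒ: 4.33 m = 4330 mm.
Similar triangles through the lens centre give W/dₒ = h/dᵢ; with 1/f = 1/dₒ + 1/dᵢ this gives W = h·(dₒ − f)/f.
W = 15.6 mm × (4330 − 140) / 140 = 15.6 × 29.9286 ≈ 466.886 mm = 46.6886 cm.

46.69 cm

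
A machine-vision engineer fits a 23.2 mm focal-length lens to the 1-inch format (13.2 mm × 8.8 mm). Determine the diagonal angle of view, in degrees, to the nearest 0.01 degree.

37.75°

Sensor diagonal = √(13.2² + 8.8²) = √251.6800 ≈ 15.8644 mm.
Angle of view α = 2·arctan(d/2f) with d = 15.8644 mm and f = 23.2 mm.
d/2f = 0.34191; arctan(0.34191) ≈ 18.8759°, so α ≈ 37.7517°.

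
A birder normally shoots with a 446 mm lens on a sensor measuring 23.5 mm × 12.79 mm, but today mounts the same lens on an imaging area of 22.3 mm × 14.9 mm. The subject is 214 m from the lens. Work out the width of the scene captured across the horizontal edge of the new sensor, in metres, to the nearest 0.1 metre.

The focal length stays 446 mm; the relevant sensor dimension is now w = 22.3 mm. Object distance dₒ = 214 m = 214000 mm.
Thin-lens field width W = w·(dₒ − f)/f = 22.3 × (214000 − 446)/446 ≈ 10677.700 mm = 10.6777 m.

10.7 m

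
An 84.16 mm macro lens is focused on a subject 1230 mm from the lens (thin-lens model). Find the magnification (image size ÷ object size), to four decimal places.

Thin lens: 1/f = 1/dₒ + 1/dᵢ → 1/dᵢ = 1/84.16 − 1/1230 = 0.0110691 mm⁻¹, so dᵢ ≈ 90.3414 mm.
Magnification m = dᵢ/dₒ = 90.3414/1230 ≈ 0.07345.

0.0734×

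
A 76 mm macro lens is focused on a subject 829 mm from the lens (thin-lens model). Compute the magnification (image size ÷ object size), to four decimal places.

0.1009×

Thin lens: 1/f = 1/dₒ + 1/dᵢ → 1/dᵢ = 1/76 − 1/829 = 0.0119516 mm⁻¹, so dᵢ ≈ 83.6707 mm.
Magnification m = dᵢ/dₒ = 83.6707/829 ≈ 0.10093.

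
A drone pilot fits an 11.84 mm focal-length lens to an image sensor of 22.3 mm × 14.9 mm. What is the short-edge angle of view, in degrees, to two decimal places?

64.36°

Angle of view α = 2·arctan(h/2f) with h = 14.9 mm and f = 11.84 mm.
h/2f = 0.62922; arctan(0.62922) ≈ 32.1790°, so α ≈ 64.3581°.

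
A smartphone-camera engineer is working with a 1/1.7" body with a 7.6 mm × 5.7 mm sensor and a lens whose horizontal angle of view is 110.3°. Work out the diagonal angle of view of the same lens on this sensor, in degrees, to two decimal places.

121.76°

From the horizontal AOV: f = 7.6 / (2·tan(55.15°)) = 7.6 / 2.87227 ≈ 2.6460 mm.
Sensor diagonal = √(7.6² + 5.7²) = √90.2500 ≈ 9.5000 mm.
Diagonal AOV = 2·arctan(9.5000 / (2 × 2.6460)) = 2·arctan(1.79517) ≈ 121.7600°.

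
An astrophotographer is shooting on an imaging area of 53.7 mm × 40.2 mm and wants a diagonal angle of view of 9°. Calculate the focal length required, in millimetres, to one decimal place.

426.2 mm

Sensor diagonal = √(53.7² + 40.2²) = √4499.7300 ≈ 67.0800 mm.
From α = 2·arctan(d/2f) we get f = d / (2·tan(α/2)).
With d = 67.0800 mm and α/2 = 4.5°, tan(α/2) ≈ 0.07870, so f ≈ 67.0800 / 0.15740 ≈ 426.1663 mm.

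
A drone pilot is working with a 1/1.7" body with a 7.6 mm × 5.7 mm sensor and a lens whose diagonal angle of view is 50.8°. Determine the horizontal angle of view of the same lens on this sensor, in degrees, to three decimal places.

41.600°

Sensor diagonal = √(7.6² + 5.7²) = √90.2500 ≈ 9.5000 mm.
From the diagonal AOV: f = 9.5000 / (2·tan(25.4°)) = 9.5000 / 0.94967 ≈ 10.0035 mm.
Horizontal AOV = 2·arctan(7.6 / (2 × 10.0035)) = 2·arctan(0.37987) ≈ 41.6004°.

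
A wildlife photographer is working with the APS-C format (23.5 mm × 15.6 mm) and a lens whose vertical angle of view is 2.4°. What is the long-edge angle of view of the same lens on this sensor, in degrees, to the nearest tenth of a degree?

From the vertical AOV: f = 15.6 / (2·tan(1.2°)) = 15.6 / 0.04189 ≈ 372.3681 mm.
Long-edge AOV = 2·arctan(23.5 / (2 × 372.3681)) = 2·arctan(0.03155) ≈ 3.6147°.

3.6°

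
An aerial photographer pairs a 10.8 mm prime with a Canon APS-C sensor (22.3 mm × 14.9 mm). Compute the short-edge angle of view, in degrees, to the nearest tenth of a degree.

Angle of view α = 2·arctan(h/2f) with h = 14.9 mm and f = 10.8 mm.
h/2f = 0.68981; arctan(0.68981) ≈ 34.5985°, so α ≈ 69.1970°.

69.2°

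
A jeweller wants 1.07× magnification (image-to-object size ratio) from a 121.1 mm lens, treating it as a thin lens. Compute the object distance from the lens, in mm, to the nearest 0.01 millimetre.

234.28 mm

With m = dᵢ/dₒ and 1/f = 1/dₒ + 1/dᵢ, substituting dᵢ = m·dₒ gives 1/f = (1 + 1/m)/dₒ, hence dₒ = f·(1 + 1/m).
dₒ = 121.1 × (1 + 1/1.07) = 121.1 × 1.93458 ≈ 234.278 mm.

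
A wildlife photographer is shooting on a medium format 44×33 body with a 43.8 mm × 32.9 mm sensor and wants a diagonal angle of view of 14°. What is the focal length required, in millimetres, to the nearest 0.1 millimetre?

Sensor diagonal = √(43.8² + 32.9²) = √3000.8500 ≈ 54.7800 mm.
From α = 2·arctan(d/2f) we get f = d / (2·tan(α/2)).
With d = 54.7800 mm and α/2 = 7°, tan(α/2) ≈ 0.12278, so f ≈ 54.7800 / 0.24557 ≈ 223.0737 mm.

223.1 mm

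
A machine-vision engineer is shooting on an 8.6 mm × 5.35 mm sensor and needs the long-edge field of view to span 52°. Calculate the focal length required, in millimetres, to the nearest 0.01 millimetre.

8.82 mm

From α = 2·arctan(w/2f) we get f = w / (2·tan(α/2)).
With w = 8.6 mm and α/2 = 26°, tan(α/2) ≈ 0.48773, so f ≈ 8.6 / 0.97547 ≈ 8.8163 mm.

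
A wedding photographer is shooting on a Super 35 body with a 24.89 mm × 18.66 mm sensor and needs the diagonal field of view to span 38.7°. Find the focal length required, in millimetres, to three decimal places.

44.291 mm

Sensor diagonal = √(24.89² + 18.66²) = √967.7077 ≈ 31.1080 mm.
From α = 2·arctan(d/2f) we get f = d / (2·tan(α/2)).
With d = 31.1080 mm and α/2 = 19.35°, tan(α/2) ≈ 0.35118, so f ≈ 31.1080 / 0.70235 ≈ 44.2913 mm.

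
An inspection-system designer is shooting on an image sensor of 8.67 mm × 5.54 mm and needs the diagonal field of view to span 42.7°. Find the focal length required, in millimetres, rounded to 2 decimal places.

Sensor diagonal = √(8.67² + 5.54²) = √105.8605 ≈ 10.2889 mm.
From α = 2·arctan(d/2f) we get f = d / (2·tan(α/2)).
With d = 10.2889 mm and α/2 = 21.35°, tan(α/2) ≈ 0.39089, so f ≈ 10.2889 / 0.78178 ≈ 13.1608 mm.

13.16 mm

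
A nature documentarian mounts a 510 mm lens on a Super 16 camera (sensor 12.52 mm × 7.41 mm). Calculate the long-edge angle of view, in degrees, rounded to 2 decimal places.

Angle of view α = 2·arctan(w/2f) with w = 12.52 mm and f = 510 mm.
w/2f = 0.01227; arctan(0.01227) ≈ 0.7032°, so α ≈ 1.4065°.

1.41°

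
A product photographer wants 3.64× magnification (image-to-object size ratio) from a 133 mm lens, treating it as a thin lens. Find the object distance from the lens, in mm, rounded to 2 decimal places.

With m = dᵢ/dₒ and 1/f = 1/dₒ + 1/dᵢ, substituting dᵢ = m·dₒ gives 1/f = (1 + 1/m)/dₒ, hence dₒ = f·(1 + 1/m).
dₒ = 133 × (1 + 1/3.64) = 133 × 1.27473 ≈ 169.538 mm.

169.54 mm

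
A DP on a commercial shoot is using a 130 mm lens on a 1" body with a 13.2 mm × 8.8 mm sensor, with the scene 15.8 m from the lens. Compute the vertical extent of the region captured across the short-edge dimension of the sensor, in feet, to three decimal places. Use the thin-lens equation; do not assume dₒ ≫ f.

dₒ: 15.8 m = 15800 mm.
Similar triangles through the lens centre give W/dₒ = h/dᵢ; with 1/f = 1/dₒ + 1/dᵢ this gives W = h·(dₒ − f)/f.
W = 8.8 mm × (15800 − 130) / 130 = 8.8 × 120.5385 ≈ 1060.738 mm = 1060.738/304.8 ft = 3.48011 ft.

3.480 ft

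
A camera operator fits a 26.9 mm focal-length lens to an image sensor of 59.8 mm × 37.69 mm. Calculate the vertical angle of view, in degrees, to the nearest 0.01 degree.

70.03°

Angle of view α = 2·arctan(h/2f) with h = 37.69 mm and f = 26.9 mm.
h/2f = 0.70056; arctan(0.70056) ≈ 35.0135°, so α ≈ 70.0269°.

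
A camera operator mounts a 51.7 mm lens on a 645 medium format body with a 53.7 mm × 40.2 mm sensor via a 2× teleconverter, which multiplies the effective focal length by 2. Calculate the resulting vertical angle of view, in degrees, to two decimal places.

22.00°

Effective focal length f = 51.7 × 2 = 103.4 mm.
α = 2·arctan(40.2 / (2 × 103.4)) = 2·arctan(0.19439) ≈ 22.0011°.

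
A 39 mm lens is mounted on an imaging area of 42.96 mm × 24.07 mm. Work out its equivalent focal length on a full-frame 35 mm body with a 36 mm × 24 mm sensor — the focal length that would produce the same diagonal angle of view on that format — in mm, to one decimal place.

Sensor diagonal = √(42.96² + 24.07²) = √2424.9265 ≈ 49.2435 mm.
Sensor diagonal = √(36² + 24²) = √1872.0000 ≈ 43.2666 mm.
Equal angle of view means equal diagonal/f ratio, so f₂ = f₁ · (diagonal₂/diagonal₁) = 39 × 43.2666/49.2435.
f₂ = 39 × 0.87863 ≈ 34.266 mm.

34.3 mm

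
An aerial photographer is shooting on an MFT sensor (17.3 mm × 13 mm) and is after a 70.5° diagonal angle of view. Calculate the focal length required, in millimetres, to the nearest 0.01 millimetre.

15.31 mm

Sensor diagonal = √(17.3² + 13²) = √468.2900 ≈ 21.6400 mm.
From α = 2·arctan(d/2f) we get f = d / (2·tan(α/2)).
With d = 21.6400 mm and α/2 = 35.25°, tan(α/2) ≈ 0.70673, so f ≈ 21.6400 / 1.41346 ≈ 15.3100 mm.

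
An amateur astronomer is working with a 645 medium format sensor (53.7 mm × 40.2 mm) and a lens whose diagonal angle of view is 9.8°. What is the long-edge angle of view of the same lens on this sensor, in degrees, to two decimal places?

7.85°

Sensor diagonal = √(53.7² + 40.2²) = √4499.7300 ≈ 67.0800 mm.
From the diagonal AOV: f = 67.0800 / (2·tan(4.9°)) = 67.0800 / 0.17146 ≈ 391.2273 mm.
Long-edge AOV = 2·arctan(53.7 / (2 × 391.2273)) = 2·arctan(0.06863) ≈ 7.8521°.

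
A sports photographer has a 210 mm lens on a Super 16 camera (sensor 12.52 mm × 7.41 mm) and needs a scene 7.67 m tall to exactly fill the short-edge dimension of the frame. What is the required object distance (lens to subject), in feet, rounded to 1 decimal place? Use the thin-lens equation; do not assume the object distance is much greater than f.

W: 7.67 m = 7670 mm.
Magnification m = h/W = dᵢ/dₒ; combined with 1/f = 1/dₒ + 1/dᵢ this gives dₒ = f·(1 + W/h).
dₒ = 210 mm × (1 + 7670/7.41) = 210 × 1036.0877 ≈ 217578.421 mm = 217578.421/304.8 ft = 713.84 ft.

713.8 ft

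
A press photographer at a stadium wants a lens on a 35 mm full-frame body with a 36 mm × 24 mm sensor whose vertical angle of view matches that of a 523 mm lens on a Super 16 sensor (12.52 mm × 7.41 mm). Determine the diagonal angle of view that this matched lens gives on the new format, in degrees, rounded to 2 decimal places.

Equal vertical AOV ⇒ f₂ = f₁ · 24/7.41 = 523 × 3.23887 ≈ 1693.9271 mm.
Sensor diagonal = √(36² + 24²) = √1872.0000 ≈ 43.2666 mm.
Diagonal AOV on the new format = 2·arctan(43.2666 / (2 × 1693.9271)) = 2·arctan(0.01277) ≈ 1.4634°.

1.46°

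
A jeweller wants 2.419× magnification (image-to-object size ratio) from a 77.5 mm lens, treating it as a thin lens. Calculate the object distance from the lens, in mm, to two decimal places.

109.54 mm

With m = dᵢ/dₒ and 1/f = 1/dₒ + 1/dᵢ, substituting dᵢ = m·dₒ gives 1/f = (1 + 1/m)/dₒ, hence dₒ = f·(1 + 1/m).
dₒ = 77.5 × (1 + 1/2.419) = 77.5 × 1.41339 ≈ 109.538 mm.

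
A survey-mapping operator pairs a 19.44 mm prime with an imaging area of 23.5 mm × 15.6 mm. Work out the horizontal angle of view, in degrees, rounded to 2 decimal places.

Angle of view α = 2·arctan(w/2f) with w = 23.5 mm and f = 19.44 mm.
w/2f = 0.60442; arctan(0.60442) ≈ 31.1498°, so α ≈ 62.2995°.

62.30°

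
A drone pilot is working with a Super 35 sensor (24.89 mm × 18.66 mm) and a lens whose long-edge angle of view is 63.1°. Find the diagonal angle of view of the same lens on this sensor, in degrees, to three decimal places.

From the long-edge AOV: f = 24.89 / (2·tan(31.55°)) = 24.89 / 1.22800 ≈ 20.2687 mm.
Sensor diagonal = √(24.89² + 18.66²) = √967.7077 ≈ 31.1080 mm.
Diagonal AOV = 2·arctan(31.1080 / (2 × 20.2687)) = 2·arctan(0.76739) ≈ 75.0046°.

75.005°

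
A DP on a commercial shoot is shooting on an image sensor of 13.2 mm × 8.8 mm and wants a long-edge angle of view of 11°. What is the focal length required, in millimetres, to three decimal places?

From α = 2·arctan(w/2f) we get f = w / (2·tan(α/2)).
With w = 13.2 mm and α/2 = 5.5°, tan(α/2) ≈ 0.09629, so f ≈ 13.2 / 0.19258 ≈ 68.5436 mm.

68.544 mm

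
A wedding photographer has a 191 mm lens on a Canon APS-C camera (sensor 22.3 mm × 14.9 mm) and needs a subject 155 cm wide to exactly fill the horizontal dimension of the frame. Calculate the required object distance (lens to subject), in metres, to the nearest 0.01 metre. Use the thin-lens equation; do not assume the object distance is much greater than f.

W: 155 cm = 1550 mm.
Magnification m = w/W = dᵢ/dₒ; combined with 1/f = 1/dₒ + 1/dᵢ this gives dₒ = f·(1 + W/w).
dₒ = 191 mm × (1 + 1550/22.3) = 191 × 70.5067 ≈ 13466.785 mm = 13.4668 m.

13.47 m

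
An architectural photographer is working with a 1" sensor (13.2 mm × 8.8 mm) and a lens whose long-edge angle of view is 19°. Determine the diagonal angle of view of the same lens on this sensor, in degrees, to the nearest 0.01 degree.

22.74°

From the long-edge AOV: f = 13.2 / (2·tan(9.5°)) = 13.2 / 0.33469 ≈ 39.4400 mm.
Sensor diagonal = √(13.2² + 8.8²) = √251.6800 ≈ 15.8644 mm.
Diagonal AOV = 2·arctan(15.8644 / (2 × 39.4400)) = 2·arctan(0.20112) ≈ 22.7433°.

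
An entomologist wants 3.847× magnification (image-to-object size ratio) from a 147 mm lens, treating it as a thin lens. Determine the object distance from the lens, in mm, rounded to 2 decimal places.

185.21 mm

With m = dᵢ/dₒ and 1/f = 1/dₒ + 1/dᵢ, substituting dᵢ = m·dₒ gives 1/f = (1 + 1/m)/dₒ, hence dₒ = f·(1 + 1/m).
dₒ = 147 × (1 + 1/3.847) = 147 × 1.25994 ≈ 185.212 mm.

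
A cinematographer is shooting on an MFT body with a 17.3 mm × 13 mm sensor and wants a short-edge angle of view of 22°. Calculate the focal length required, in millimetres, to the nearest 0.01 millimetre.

From α = 2·arctan(h/2f) we get f = h / (2·tan(α/2)).
With h = 13 mm and α/2 = 11°, tan(α/2) ≈ 0.19438, so f ≈ 13 / 0.38876 ≈ 33.4396 mm.

33.44 mm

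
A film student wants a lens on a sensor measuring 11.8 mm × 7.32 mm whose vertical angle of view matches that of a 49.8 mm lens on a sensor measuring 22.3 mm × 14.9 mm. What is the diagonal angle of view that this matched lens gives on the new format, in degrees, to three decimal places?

Equal vertical AOV ⇒ f₂ = f₁ · 7.32/14.9 = 49.8 × 0.49128 ≈ 24.4655 mm.
Sensor diagonal = √(11.8² + 7.32²) = √192.8224 ≈ 13.8861 mm.
Diagonal AOV on the new format = 2·arctan(13.8861 / (2 × 24.4655)) = 2·arctan(0.28379) ≈ 31.6867°.

31.687°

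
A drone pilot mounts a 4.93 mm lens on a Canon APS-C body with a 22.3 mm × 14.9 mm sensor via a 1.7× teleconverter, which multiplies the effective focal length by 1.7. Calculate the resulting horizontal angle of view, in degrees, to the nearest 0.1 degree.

106.1°

Effective focal length f = 4.93 × 1.7 = 8.381 mm.
α = 2·arctan(22.3 / (2 × 8.381)) = 2·arctan(1.33039) ≈ 106.1386°.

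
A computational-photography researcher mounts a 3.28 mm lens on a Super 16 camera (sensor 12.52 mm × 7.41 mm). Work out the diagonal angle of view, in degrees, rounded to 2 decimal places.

Sensor diagonal = √(12.52² + 7.41²) = √211.6585 ≈ 14.5485 mm.
Angle of view α = 2·arctan(d/2f) with d = 14.5485 mm and f = 3.28 mm.
d/2f = 2.21776; arctan(2.21776) ≈ 65.7291°, so α ≈ 131.4582°.

131.46°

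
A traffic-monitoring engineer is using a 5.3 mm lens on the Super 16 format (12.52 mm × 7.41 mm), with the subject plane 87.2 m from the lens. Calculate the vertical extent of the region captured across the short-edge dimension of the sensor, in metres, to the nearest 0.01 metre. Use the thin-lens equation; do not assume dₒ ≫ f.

121.91 m

dₒ: 87.2 m = 87200 mm.
Similar triangles through the lens centre give W/dₒ = h/dᵢ; with 1/f = 1/dₒ + 1/dᵢ this gives W = h·(dₒ − f)/f.
W = 7.41 mm × (87200 − 5.3) / 5.3 = 7.41 × 16451.8302 ≈ 121908.062 mm = 121.908 m.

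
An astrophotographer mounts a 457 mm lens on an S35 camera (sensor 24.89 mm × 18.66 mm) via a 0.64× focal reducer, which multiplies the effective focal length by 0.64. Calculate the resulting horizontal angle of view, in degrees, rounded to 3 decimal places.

Effective focal length f = 457 × 0.64 = 292.48 mm.
α = 2·arctan(24.89 / (2 × 292.48)) = 2·arctan(0.04255) ≈ 4.8729°.

4.873°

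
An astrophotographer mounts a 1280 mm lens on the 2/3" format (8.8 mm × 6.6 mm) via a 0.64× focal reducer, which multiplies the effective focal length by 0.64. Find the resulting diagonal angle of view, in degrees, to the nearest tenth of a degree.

Effective focal length f = 1280 × 0.64 = 819.2 mm.
Sensor diagonal = √(8.8² + 6.6²) = √121.0000 ≈ 11.0000 mm.
α = 2·arctan(11.000 / (2 × 819.2)) = 2·arctan(0.00671) ≈ 0.7693°.

0.8°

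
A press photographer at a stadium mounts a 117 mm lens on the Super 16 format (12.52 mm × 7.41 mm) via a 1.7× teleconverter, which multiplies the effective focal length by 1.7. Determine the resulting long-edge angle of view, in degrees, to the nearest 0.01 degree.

3.61°

Effective focal length f = 117 × 1.7 = 198.9 mm.
α = 2·arctan(12.52 / (2 × 198.9)) = 2·arctan(0.03147) ≈ 3.6054°.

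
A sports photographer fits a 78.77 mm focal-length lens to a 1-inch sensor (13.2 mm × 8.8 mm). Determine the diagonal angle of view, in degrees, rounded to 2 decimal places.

11.50°

Sensor diagonal = √(13.2² + 8.8²) = √251.6800 ≈ 15.8644 mm.
Angle of view α = 2·arctan(d/2f) with d = 15.8644 mm and f = 78.77 mm.
d/2f = 0.10070; arctan(0.10070) ≈ 5.7504°, so α ≈ 11.5007°.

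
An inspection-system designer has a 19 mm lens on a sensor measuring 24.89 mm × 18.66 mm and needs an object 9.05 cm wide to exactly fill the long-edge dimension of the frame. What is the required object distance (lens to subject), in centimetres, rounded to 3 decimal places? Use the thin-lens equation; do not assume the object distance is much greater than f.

8.808 cm

W: 9.05 cm = 90.5 mm.
Magnification m = w/W = dᵢ/dₒ; combined with 1/f = 1/dₒ + 1/dᵢ this gives dₒ = f·(1 + W/w).
dₒ = 19 mm × (1 + 90.5/24.89) = 19 × 4.6360 ≈ 88.084 mm = 8.8084 cm.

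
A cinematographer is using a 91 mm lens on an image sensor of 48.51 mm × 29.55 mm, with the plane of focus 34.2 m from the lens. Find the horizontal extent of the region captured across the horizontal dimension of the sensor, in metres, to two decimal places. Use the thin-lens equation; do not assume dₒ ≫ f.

18.18 m

dₒ: 34.2 m = 34200 mm.
Similar triangles through the lens centre give W/dₒ = w/dᵢ; with 1/f = 1/dₒ + 1/dᵢ this gives W = w·(dₒ − f)/f.
W = 48.51 mm × (34200 − 91) / 91 = 48.51 × 374.8242 ≈ 18182.721 mm = 18.1827 m.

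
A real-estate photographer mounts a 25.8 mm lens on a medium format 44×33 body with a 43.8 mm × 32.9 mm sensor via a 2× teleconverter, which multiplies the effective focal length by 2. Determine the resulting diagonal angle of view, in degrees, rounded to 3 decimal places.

55.920°

Effective focal length f = 25.8 × 2 = 51.6 mm.
Sensor diagonal = √(43.8² + 32.9²) = √3000.8500 ≈ 54.7800 mm.
α = 2·arctan(54.780 / (2 × 51.6)) = 2·arctan(0.53081) ≈ 55.9200°.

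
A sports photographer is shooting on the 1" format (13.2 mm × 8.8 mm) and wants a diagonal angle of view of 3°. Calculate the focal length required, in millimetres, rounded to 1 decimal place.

Sensor diagonal = √(13.2² + 8.8²) = √251.6800 ≈ 15.8644 mm.
From α = 2·arctan(d/2f) we get f = d / (2·tan(α/2)).
With d = 15.8644 mm and α/2 = 1.5°, tan(α/2) ≈ 0.02619, so f ≈ 15.8644 / 0.05237 ≈ 302.9190 mm.

302.9 mm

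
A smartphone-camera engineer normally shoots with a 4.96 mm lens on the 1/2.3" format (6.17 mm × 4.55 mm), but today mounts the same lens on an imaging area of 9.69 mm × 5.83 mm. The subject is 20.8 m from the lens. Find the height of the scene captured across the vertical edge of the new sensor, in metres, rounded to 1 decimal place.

The focal length stays 4.96 mm; the relevant sensor dimension is now h = 5.83 mm. Object distance dₒ = 20.8 m = 20800 mm.
Thin-lens field height W = h·(dₒ − f)/f = 5.83 × (20800 − 4.96)/4.96 ≈ 24442.557 mm = 24.4426 m.

24.4 m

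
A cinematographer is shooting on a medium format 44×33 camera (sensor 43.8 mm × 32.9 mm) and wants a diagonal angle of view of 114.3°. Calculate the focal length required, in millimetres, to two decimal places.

Sensor diagonal = √(43.8² + 32.9²) = √3000.8500 ≈ 54.7800 mm.
From α = 2·arctan(d/2f) we get f = d / (2·tan(α/2)).
With d = 54.7800 mm and α/2 = 57.15°, tan(α/2) ≈ 1.54873, so f ≈ 54.7800 / 3.09745 ≈ 17.6855 mm.

17.69 mm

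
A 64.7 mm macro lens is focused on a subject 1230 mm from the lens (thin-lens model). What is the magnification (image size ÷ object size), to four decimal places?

0.0555×

Thin lens: 1/f = 1/dₒ + 1/dᵢ → 1/dᵢ = 1/64.7 − 1/1230 = 0.0146429 mm⁻¹, so dᵢ ≈ 68.2923 mm.
Magnification m = dᵢ/dₒ = 68.2923/1230 ≈ 0.05552.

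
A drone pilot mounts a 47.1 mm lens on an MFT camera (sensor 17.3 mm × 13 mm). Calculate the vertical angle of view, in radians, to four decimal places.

0.2743 rad

Angle of view α = 2·arctan(h/2f) with h = 13 mm and f = 47.1 mm.
h/2f = 0.13800; arctan(0.13800) ≈ 0.1371 rad, so α ≈ 0.2743 rad.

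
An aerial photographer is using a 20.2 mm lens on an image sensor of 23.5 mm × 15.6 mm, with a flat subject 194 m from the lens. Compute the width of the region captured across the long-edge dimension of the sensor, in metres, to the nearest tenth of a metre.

225.7 m

dₒ: 194 m = 194000 mm.
Similar triangles through the lens centre give W/dₒ = w/dᵢ; with 1/f = 1/dₒ + 1/dᵢ this gives W = w·(dₒ − f)/f.
W = 23.5 mm × (194000 − 20.2) / 20.2 = 23.5 × 9602.9604 ≈ 225669.569 mm = 225.67 m.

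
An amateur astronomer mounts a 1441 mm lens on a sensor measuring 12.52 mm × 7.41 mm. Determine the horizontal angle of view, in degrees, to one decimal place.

0.5°

Angle of view α = 2·arctan(w/2f) with w = 12.52 mm and f = 1441 mm.
w/2f = 0.00434; arctan(0.00434) ≈ 0.2489°, so α ≈ 0.4978°.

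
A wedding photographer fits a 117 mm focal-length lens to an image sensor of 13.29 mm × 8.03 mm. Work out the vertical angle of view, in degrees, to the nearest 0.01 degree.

Angle of view α = 2·arctan(h/2f) with h = 8.03 mm and f = 117 mm.
h/2f = 0.03432; arctan(0.03432) ≈ 1.9654°, so α ≈ 3.9308°.

3.93°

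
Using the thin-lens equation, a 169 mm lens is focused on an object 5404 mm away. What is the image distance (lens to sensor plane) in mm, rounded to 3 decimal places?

174.456 mm

1/dᵢ = 1/f − 1/dₒ = 1/169 − 1/5404 = 0.0057321 mm⁻¹.
dᵢ = 1/0.0057321 ≈ 174.4558 mm.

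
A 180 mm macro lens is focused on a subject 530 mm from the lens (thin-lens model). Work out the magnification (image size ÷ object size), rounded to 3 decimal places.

Thin lens: 1/f = 1/dₒ + 1/dᵢ → 1/dᵢ = 1/180 − 1/530 = 0.0036688 mm⁻¹, so dᵢ ≈ 272.5714 mm.
Magnification m = dᵢ/dₒ = 272.5714/530 ≈ 0.51429.

0.514×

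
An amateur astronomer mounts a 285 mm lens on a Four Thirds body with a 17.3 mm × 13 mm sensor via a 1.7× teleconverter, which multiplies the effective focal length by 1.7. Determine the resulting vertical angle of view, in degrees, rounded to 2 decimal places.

1.54°

Effective focal length f = 285 × 1.7 = 484.5 mm.
α = 2·arctan(13 / (2 × 484.5)) = 2·arctan(0.01342) ≈ 1.5373°.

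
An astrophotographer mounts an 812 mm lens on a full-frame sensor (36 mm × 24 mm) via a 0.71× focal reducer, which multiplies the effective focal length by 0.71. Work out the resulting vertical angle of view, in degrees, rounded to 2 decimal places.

2.38°

Effective focal length f = 812 × 0.71 = 576.52 mm.
α = 2·arctan(24 / (2 × 576.52)) = 2·arctan(0.02081) ≈ 2.3848°.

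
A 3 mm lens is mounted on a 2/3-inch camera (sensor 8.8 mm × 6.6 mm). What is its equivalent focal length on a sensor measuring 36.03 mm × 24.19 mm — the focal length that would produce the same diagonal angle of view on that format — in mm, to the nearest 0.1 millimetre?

Sensor diagonal = √(8.8² + 6.6²) = √121.0000 ≈ 11.0000 mm.
Sensor diagonal = √(36.03² + 24.19²) = √1883.3170 ≈ 43.3972 mm.
Equal angle of view means equal diagonal/f ratio, so f₂ = f₁ · (diagonal₂/diagonal₁) = 3 × 43.3972/11.0000.
f₂ = 3 × 3.94520 ≈ 11.836 mm.

11.8 mm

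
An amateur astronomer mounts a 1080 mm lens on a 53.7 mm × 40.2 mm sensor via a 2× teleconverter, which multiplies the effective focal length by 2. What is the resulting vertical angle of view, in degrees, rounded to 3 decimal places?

1.066°

Effective focal length f = 1080 × 2 = 2160 mm.
α = 2·arctan(40.2 / (2 × 2160)) = 2·arctan(0.00931) ≈ 1.0663°.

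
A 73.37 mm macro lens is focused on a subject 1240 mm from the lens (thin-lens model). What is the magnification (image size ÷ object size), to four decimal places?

0.0629×

Thin lens: 1/f = 1/dₒ + 1/dᵢ → 1/dᵢ = 1/73.37 − 1/1240 = 0.0128231 mm⁻¹, so dᵢ ≈ 77.9843 mm.
Magnification m = dᵢ/dₒ = 77.9843/1240 ≈ 0.06289.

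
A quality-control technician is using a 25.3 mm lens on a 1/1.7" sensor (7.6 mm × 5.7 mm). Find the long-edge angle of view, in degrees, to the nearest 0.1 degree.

Angle of view α = 2·arctan(w/2f) with w = 7.6 mm and f = 25.3 mm.
w/2f = 0.15020; arctan(0.15020) ≈ 8.5418°, so α ≈ 17.0837°.

17.1°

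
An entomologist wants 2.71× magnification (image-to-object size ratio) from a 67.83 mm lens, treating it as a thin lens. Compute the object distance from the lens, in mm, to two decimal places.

With m = dᵢ/dₒ and 1/f = 1/dₒ + 1/dᵢ, substituting dᵢ = m·dₒ gives 1/f = (1 + 1/m)/dₒ, hence dₒ = f·(1 + 1/m).
dₒ = 67.83 × (1 + 1/2.71) = 67.83 × 1.36900 ≈ 92.860 mm.

92.86 mm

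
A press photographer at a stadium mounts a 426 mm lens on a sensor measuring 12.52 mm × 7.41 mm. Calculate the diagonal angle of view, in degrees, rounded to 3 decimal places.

1.957°

Sensor diagonal = √(12.52² + 7.41²) = √211.6585 ≈ 14.5485 mm.
Angle of view α = 2·arctan(d/2f) with d = 14.5485 mm and f = 426 mm.
d/2f = 0.01708; arctan(0.01708) ≈ 0.9783°, so α ≈ 1.9565°.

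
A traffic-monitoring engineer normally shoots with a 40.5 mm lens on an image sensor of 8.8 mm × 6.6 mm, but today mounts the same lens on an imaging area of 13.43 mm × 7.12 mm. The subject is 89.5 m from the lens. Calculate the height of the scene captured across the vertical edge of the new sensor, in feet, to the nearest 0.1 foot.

The focal length stays 40.5 mm; the relevant sensor dimension is now h = 7.12 mm. Object distance dₒ = 89.5 m = 89500 mm.
Thin-lens field height W = h·(dₒ − f)/f = 7.12 × (89500 − 40.5)/40.5 ≈ 15727.201 mm = 15727.201/304.8 ft = 51.5984 ft.

51.6 ft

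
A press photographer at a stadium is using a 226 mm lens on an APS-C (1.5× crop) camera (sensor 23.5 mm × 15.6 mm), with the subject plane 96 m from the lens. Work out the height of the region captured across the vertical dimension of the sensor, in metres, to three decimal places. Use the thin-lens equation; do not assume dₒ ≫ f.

dₒ: 96 m = 96000 mm.
Similar triangles through the lens centre give W/dₒ = h/dᵢ; with 1/f = 1/dₒ + 1/dᵢ this gives W = h·(dₒ − f)/f.
W = 15.6 mm × (96000 − 226) / 226 = 15.6 × 423.7788 ≈ 6610.949 mm = 6.61095 m.

6.611 m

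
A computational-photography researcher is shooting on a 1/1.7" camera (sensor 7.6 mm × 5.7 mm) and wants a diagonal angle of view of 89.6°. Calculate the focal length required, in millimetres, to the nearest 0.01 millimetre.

4.78 mm

Sensor diagonal = √(7.6² + 5.7²) = √90.2500 ≈ 9.5000 mm.
From α = 2·arctan(d/2f) we get f = d / (2·tan(α/2)).
With d = 9.5000 mm and α/2 = 44.8°, tan(α/2) ≈ 0.99304, so f ≈ 9.5000 / 1.98609 ≈ 4.7833 mm.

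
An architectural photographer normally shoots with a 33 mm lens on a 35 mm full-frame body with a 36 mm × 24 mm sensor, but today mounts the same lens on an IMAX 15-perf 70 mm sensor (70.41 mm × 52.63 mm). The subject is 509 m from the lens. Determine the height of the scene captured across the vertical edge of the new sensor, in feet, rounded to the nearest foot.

2663 ft

The focal length stays 33 mm; the relevant sensor dimension is now h = 52.63 mm. Object distance dₒ = 509 m = 509000 mm.
Thin-lens field height W = h·(dₒ − f)/f = 52.63 × (509000 − 33)/33 ≈ 811725.249 mm = 811725.249/304.8 ft = 2663.14 ft.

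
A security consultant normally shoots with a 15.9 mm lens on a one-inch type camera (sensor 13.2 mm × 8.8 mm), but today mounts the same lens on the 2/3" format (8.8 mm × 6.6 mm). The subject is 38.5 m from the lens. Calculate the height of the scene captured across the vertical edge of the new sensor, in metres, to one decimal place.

16.0 m

The focal length stays 15.9 mm; the relevant sensor dimension is now h = 6.6 mm. Object distance dₒ = 38.5 m = 38500 mm.
Thin-lens field height W = h·(dₒ − f)/f = 6.6 × (38500 − 15.9)/15.9 ≈ 15974.532 mm = 15.9745 m.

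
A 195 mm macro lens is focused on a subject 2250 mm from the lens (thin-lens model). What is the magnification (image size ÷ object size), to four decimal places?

Thin lens: 1/f = 1/dₒ + 1/dᵢ → 1/dᵢ = 1/195 − 1/2250 = 0.0046838 mm⁻¹, so dᵢ ≈ 213.5036 mm.
Magnification m = dᵢ/dₒ = 213.5036/2250 ≈ 0.09489.

0.0949×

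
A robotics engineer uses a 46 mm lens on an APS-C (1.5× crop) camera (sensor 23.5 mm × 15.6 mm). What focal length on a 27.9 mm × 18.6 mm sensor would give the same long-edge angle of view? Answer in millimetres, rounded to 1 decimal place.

54.6 mm

Equal angle of view means equal width/f ratio, so f₂ = f₁ · (width₂/width₁) = 46 × 27.9/23.5.
f₂ = 46 × 1.18723 ≈ 54.613 mm.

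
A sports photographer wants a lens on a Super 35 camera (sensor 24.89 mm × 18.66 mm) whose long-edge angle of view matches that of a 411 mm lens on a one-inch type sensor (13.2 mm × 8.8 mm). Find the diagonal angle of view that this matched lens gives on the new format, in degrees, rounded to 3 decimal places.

2.300°

Equal long-edge AOV ⇒ f₂ = f₁ · 24.89/13.2 = 411 × 1.88561 ≈ 774.9841 mm.
Sensor diagonal = √(24.89² + 18.66²) = √967.7077 ≈ 31.1080 mm.
Diagonal AOV on the new format = 2·arctan(31.1080 / (2 × 774.9841)) = 2·arctan(0.02007) ≈ 2.2996°.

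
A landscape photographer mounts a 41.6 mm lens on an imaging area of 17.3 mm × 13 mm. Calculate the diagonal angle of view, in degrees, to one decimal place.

Sensor diagonal = √(17.3² + 13²) = √468.2900 ≈ 21.6400 mm.
Angle of view α = 2·arctan(d/2f) with d = 21.6400 mm and f = 41.6 mm.
d/2f = 0.26010; arctan(0.26010) ≈ 14.5794°, so α ≈ 29.1588°.

29.2°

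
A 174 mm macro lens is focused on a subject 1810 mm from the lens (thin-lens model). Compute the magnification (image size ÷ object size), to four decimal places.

Thin lens: 1/f = 1/dₒ + 1/dᵢ → 1/dᵢ = 1/174 − 1/1810 = 0.0051946 mm⁻¹, so dᵢ ≈ 192.5061 mm.
Magnification m = dᵢ/dₒ = 192.5061/1810 ≈ 0.10636.

0.1064×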